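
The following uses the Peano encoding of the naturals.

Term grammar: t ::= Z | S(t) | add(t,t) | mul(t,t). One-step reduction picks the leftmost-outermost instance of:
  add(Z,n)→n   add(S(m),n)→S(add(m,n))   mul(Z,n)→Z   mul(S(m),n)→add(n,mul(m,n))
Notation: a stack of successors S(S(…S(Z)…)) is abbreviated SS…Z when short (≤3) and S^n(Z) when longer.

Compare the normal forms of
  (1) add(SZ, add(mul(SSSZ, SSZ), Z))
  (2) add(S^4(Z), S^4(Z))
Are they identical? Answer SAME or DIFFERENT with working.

Answer: DIFFERENT — A ⇓ S^7(Z), B ⇓ S^8(Z)

Reduction:
Term A:
  start: add(SZ, add(mul(SSSZ, SSZ), Z))
  step 1: S(add(Z, add(mul(SSSZ, SSZ), Z)))
  step 2: S(add(mul(SSSZ, SSZ), Z))
  step 3: S(add(add(SSZ, mul(SSZ, SSZ)), Z))
  step 4: S(add(S(add(SZ, mul(SSZ, SSZ))), Z))
  step 5: S(S(add(add(SZ, mul(SSZ, SSZ)), Z)))
  step 6: S(S(add(S(add(Z, mul(SSZ, SSZ))), Z)))
  step 7: S(S(S(add(add(Z, mul(SSZ, SSZ)), Z))))
  step 8: S(S(S(add(mul(SSZ, SSZ), Z))))
  step 9: S(S(S(add(add(SSZ, mul(SZ, SSZ)), Z))))
  step 10: S(S(S(add(S(add(SZ, mul(SZ, SSZ))), Z))))
  step 11: S(S(S(S(add(add(SZ, mul(SZ, SSZ)), Z)))))
  step 12: S(S(S(S(add(S(add(Z, mul(SZ, SSZ))), Z)))))
  step 13: S(S(S(S(S(add(add(Z, mul(SZ, SSZ)), Z))))))
  step 14: S(S(S(S(S(add(mul(SZ, SSZ), Z))))))
  step 15: S(S(S(S(S(add(add(SSZ, mul(Z, SSZ)), Z))))))
  step 16: S(S(S(S(S(add(S(add(SZ, mul(Z, SSZ))), Z))))))
  step 17: S(S(S(S(S(S(add(add(SZ, mul(Z, SSZ)), Z)))))))
  step 18: S(S(S(S(S(S(add(S(add(Z, mul(Z, SSZ))), Z)))))))
  step 19: S(S(S(S(S(S(S(add(add(Z, mul(Z, SSZ)), Z))))))))
  step 20: S(S(S(S(S(S(S(add(mul(Z, SSZ), Z))))))))
  step 21: S(S(S(S(S(S(S(add(Z, Z))))))))
  step 22: S^7(Z)

Term B:
  start: add(S^4(Z), S^4(Z))
  step 1: S(add(SSSZ, S^4(Z)))
  step 2: S(S(add(SSZ, S^4(Z))))
  step 3: S(S(S(add(SZ, S^4(Z)))))
  step 4: S(S(S(S(add(Z, S^4(Z))))))
  step 5: S^8(Z)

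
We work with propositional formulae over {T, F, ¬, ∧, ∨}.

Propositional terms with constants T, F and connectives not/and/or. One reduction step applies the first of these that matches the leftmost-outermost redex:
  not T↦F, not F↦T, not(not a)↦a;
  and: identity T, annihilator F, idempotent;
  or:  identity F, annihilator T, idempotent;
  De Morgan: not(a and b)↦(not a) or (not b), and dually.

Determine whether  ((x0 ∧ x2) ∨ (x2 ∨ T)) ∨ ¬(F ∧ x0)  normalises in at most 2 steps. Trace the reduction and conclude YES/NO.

  start: ((x0 ∧ x2) ∨ (x2 ∨ T)) ∨ ¬(F ∧ x0)
  [1] ((x0 ∧ x2) ∨ T) ∨ ¬(F ∧ x0)
  [2] T ∨ ¬(F ∧ x0)

Answer: NO — after 2 steps the term is T ∨ ¬(F ∧ x0), not yet normal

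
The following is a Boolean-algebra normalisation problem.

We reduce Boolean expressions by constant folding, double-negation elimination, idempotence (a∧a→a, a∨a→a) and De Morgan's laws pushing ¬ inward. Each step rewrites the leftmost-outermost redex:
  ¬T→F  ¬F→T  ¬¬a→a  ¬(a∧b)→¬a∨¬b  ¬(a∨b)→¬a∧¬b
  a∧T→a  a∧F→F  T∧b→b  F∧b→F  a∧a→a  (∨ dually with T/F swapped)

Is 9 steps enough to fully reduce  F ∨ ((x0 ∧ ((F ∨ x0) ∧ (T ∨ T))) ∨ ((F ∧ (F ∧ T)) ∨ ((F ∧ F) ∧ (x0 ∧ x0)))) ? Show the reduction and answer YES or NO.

Answer: NO — after 9 steps the term is x0 ∨ F, not yet normal

Derivation:
  start: F ∨ ((x0 ∧ ((F ∨ x0) ∧ (T ∨ T))) ∨ ((F ∧ (F ∧ T)) ∨ ((F ∧ F) ∧ (x0 ∧ x0))))
  →1  (x0 ∧ ((F ∨ x0) ∧ (T ∨ T))) ∨ ((F ∧ (F ∧ T)) ∨ ((F ∧ F) ∧ (x0 ∧ x0)))
  →2  (x0 ∧ (x0 ∧ (T ∨ T))) ∨ ((F ∧ (F ∧ T)) ∨ ((F ∧ F) ∧ (x0 ∧ x0)))
  →3  (x0 ∧ (x0 ∧ T)) ∨ ((F ∧ (F ∧ T)) ∨ ((F ∧ F) ∧ (x0 ∧ x0)))
  →4  (x0 ∧ x0) ∨ ((F ∧ (F ∧ T)) ∨ ((F ∧ F) ∧ (x0 ∧ x0)))
  →5  x0 ∨ ((F ∧ (F ∧ T)) ∨ ((F ∧ F) ∧ (x0 ∧ x0)))
  →6  x0 ∨ (F ∨ ((F ∧ F) ∧ (x0 ∧ x0)))
  →7  x0 ∨ ((F ∧ F) ∧ (x0 ∧ x0))
  →8  x0 ∨ (F ∧ (x0 ∧ x0))
  →9  x0 ∨ F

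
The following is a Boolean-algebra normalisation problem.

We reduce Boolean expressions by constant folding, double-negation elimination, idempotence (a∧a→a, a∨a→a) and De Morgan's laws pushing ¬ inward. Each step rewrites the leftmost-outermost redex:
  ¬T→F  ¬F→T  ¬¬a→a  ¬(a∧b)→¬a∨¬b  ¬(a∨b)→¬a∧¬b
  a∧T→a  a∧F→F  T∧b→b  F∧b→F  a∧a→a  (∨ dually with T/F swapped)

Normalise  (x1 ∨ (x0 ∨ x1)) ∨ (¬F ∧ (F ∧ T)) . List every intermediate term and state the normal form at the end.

  start: (x1 ∨ (x0 ∨ x1)) ∨ (¬F ∧ (F ∧ T))
  step 1: (x1 ∨ (x0 ∨ x1)) ∨ (T ∧ (F ∧ T))
  step 2: (x1 ∨ (x0 ∨ x1)) ∨ (F ∧ T)
  step 3: (x1 ∨ (x0 ∨ x1)) ∨ F
  step 4: x1 ∨ (x0 ∨ x1)

Answer: normal form = x1 ∨ (x0 ∨ x1)  (in 4 steps)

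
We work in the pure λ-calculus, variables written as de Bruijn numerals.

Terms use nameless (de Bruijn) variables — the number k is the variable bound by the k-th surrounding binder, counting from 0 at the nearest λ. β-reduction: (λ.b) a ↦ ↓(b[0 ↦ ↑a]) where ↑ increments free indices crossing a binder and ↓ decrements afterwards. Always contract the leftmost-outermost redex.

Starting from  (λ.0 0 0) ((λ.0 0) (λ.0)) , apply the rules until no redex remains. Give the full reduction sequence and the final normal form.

  start: (λ.0 0 0) ((λ.0 0) (λ.0))
  [1] (λ.0 0) (λ.0) ((λ.0 0) (λ.0)) ((λ.0 0) (λ.0))
  [2] (λ.0) (λ.0) ((λ.0 0) (λ.0)) ((λ.0 0) (λ.0))
  [3] (λ.0) ((λ.0 0) (λ.0)) ((λ.0 0) (λ.0))
  [4] (λ.0 0) (λ.0) ((λ.0 0) (λ.0))
  [5] (λ.0) (λ.0) ((λ.0 0) (λ.0))
  [6] (λ.0) ((λ.0 0) (λ.0))
  [7] (λ.0 0) (λ.0)
  [8] (λ.0) (λ.0)
  [9] λ.0

Answer: normal form = λ.0  (in 9 steps)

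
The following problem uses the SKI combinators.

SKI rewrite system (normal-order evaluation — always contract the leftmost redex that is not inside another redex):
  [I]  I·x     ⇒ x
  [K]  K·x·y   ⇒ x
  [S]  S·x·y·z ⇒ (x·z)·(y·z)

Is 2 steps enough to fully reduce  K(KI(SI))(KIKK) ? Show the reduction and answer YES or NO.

  start: K(KI(SI))(KIKK)
  [1] KI(SI)
  [2] I

Answer: YES — reaches normal form I in 2 ≤ 2 steps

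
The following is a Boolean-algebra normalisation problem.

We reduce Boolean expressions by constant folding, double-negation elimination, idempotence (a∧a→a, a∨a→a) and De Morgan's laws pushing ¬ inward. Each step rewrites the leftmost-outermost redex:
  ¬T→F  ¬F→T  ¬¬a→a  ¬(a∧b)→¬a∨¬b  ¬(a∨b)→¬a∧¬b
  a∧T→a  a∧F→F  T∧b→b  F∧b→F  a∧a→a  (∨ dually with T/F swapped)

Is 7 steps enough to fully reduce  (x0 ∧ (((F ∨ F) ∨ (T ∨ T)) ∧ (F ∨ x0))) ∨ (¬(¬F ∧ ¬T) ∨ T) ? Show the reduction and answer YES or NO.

  start: (x0 ∧ (((F ∨ F) ∨ (T ∨ T)) ∧ (F ∨ x0))) ∨ (¬(¬F ∧ ¬T) ∨ T)
  step 1: (x0 ∧ ((F ∨ (T ∨ T)) ∧ (F ∨ x0))) ∨ (¬(¬F ∧ ¬T) ∨ T)
  step 2: (x0 ∧ ((T ∨ T) ∧ (F ∨ x0))) ∨ (¬(¬F ∧ ¬T) ∨ T)
  step 3: (x0 ∧ (T ∧ (F ∨ x0))) ∨ (¬(¬F ∧ ¬T) ∨ T)
  step 4: (x0 ∧ (F ∨ x0)) ∨ (¬(¬F ∧ ¬T) ∨ T)
  step 5: (x0 ∧ x0) ∨ (¬(¬F ∧ ¬T) ∨ T)
  step 6: x0 ∨ (¬(¬F ∧ ¬T) ∨ T)
  step 7: x0 ∨ T

Answer: NO — after 7 steps the term is x0 ∨ T, not yet normal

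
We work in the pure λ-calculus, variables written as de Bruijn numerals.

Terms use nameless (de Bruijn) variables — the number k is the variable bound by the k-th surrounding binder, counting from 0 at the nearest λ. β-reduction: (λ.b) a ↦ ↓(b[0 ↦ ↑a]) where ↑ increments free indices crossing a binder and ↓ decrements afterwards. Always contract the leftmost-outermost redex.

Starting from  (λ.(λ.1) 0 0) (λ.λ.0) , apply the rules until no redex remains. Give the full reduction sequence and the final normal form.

Answer: normal form = λ.0  (in 3 steps)

Derivation:
  start: (λ.(λ.1) 0 0) (λ.λ.0)
  step 1: (λ.λ.λ.0) (λ.λ.0) (λ.λ.0)
  step 2: (λ.λ.0) (λ.λ.0)
  step 3: λ.0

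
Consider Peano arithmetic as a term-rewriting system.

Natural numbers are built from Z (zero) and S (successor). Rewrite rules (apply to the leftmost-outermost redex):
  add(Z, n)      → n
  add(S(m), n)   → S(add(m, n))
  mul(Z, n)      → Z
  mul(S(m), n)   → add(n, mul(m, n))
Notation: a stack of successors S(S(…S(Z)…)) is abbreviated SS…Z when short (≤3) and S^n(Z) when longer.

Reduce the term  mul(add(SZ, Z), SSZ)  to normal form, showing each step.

Answer: normal form = SSZ  (in 7 steps)

Derivation:
  start: mul(add(SZ, Z), SSZ)
  [1] mul(S(add(Z, Z)), SSZ)
  [2] add(SSZ, mul(add(Z, Z), SSZ))
  [3] S(add(SZ, mul(add(Z, Z), SSZ)))
  [4] S(S(add(Z, mul(add(Z, Z), SSZ))))
  [5] S(S(mul(add(Z, Z), SSZ)))
  [6] S(S(mul(Z, SSZ)))
  [7] SSZ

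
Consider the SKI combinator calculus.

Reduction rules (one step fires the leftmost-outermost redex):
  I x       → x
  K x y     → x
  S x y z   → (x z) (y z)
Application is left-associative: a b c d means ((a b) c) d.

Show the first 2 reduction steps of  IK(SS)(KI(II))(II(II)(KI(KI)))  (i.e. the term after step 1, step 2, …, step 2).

Answer: after 2 steps: SS(II(II)(KI(KI)))

Working:
  start: IK(SS)(KI(II))(II(II)(KI(KI)))
  step 1: K(SS)(KI(II))(II(II)(KI(KI)))
  step 2: SS(II(II)(KI(KI)))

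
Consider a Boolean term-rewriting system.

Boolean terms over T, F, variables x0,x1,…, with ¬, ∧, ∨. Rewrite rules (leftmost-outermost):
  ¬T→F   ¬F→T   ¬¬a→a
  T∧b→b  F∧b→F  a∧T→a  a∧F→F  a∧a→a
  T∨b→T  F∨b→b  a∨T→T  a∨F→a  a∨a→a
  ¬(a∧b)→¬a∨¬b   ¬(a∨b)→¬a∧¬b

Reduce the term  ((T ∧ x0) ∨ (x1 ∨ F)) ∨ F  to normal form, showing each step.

Answer: normal form = x0 ∨ x1  (in 3 steps)

Working:
  start: ((T ∧ x0) ∨ (x1 ∨ F)) ∨ F
  →1  (T ∧ x0) ∨ (x1 ∨ F)
  →2  x0 ∨ (x1 ∨ F)
  →3  x0 ∨ x1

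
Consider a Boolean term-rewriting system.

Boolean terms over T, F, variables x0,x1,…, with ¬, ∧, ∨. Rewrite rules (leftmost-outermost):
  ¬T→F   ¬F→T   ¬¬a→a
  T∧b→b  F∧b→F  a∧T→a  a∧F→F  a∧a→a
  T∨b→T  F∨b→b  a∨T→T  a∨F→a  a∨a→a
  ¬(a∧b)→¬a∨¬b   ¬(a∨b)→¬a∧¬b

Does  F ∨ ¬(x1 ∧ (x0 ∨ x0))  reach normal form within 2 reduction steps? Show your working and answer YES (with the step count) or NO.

Answer: NO — after 2 steps the term is ¬x1 ∨ ¬(x0 ∨ x0), not yet normal

Derivation:
  start: F ∨ ¬(x1 ∧ (x0 ∨ x0))
  step 1: ¬(x1 ∧ (x0 ∨ x0))
  step 2: ¬x1 ∨ ¬(x0 ∨ x0)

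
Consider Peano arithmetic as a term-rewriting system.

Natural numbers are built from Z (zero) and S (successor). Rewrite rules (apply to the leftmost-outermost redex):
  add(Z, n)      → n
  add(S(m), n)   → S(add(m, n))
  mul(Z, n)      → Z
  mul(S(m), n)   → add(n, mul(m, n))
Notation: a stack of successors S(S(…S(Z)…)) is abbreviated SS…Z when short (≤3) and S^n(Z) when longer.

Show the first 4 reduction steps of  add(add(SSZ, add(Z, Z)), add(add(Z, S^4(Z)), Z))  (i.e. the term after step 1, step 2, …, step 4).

  start: add(add(SSZ, add(Z, Z)), add(add(Z, S^4(Z)), Z))
  step 1: add(S(add(SZ, add(Z, Z))), add(add(Z, S^4(Z)), Z))
  step 2: S(add(add(SZ, add(Z, Z)), add(add(Z, S^4(Z)), Z)))
  step 3: S(add(S(add(Z, add(Z, Z))), add(add(Z, S^4(Z)), Z)))
  step 4: S(S(add(add(Z, add(Z, Z)), add(add(Z, S^4(Z)), Z))))

Answer: after 4 steps: S(S(add(add(Z, add(Z, Z)), add(add(Z, S^4(Z)), Z))))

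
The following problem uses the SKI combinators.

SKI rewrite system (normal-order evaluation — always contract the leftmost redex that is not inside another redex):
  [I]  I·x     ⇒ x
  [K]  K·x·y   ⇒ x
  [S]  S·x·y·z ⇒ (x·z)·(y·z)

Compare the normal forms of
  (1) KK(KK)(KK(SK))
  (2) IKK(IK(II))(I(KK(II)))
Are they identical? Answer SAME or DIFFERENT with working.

Answer: SAME — A ⇓ KK, B ⇓ KK

Reduction:
Term A:
  start: KK(KK)(KK(SK))
  step 1: K(KK(SK))
  step 2: KK

Term B:
  start: IKK(IK(II))(I(KK(II)))
  step 1: KK(IK(II))(I(KK(II)))
  step 2: K(I(KK(II)))
  step 3: K(KK(II))
  step 4: KK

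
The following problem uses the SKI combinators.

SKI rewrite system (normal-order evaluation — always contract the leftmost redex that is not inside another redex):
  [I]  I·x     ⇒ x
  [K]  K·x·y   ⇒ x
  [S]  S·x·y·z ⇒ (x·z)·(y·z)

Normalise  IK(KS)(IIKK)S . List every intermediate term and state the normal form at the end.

  start: IK(KS)(IIKK)S
  [1] K(KS)(IIKK)S
  [2] KSS
  [3] S

Answer: normal form = S  (in 3 steps)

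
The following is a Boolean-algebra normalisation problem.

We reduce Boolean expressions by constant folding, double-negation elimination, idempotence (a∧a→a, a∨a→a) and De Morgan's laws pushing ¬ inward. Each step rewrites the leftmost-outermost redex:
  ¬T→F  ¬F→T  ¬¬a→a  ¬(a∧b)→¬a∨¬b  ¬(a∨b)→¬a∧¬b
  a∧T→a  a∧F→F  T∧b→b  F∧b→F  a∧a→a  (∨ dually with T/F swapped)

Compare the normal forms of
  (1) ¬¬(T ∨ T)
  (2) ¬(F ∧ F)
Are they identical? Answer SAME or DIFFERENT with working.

Term A:
  start: ¬¬(T ∨ T)
  →1  T ∨ T
  →2  T

Term B:
  start: ¬(F ∧ F)
  →1  ¬F ∨ ¬F
  →2  ¬F
  →3  T

Answer: SAME — A ⇓ T, B ⇓ T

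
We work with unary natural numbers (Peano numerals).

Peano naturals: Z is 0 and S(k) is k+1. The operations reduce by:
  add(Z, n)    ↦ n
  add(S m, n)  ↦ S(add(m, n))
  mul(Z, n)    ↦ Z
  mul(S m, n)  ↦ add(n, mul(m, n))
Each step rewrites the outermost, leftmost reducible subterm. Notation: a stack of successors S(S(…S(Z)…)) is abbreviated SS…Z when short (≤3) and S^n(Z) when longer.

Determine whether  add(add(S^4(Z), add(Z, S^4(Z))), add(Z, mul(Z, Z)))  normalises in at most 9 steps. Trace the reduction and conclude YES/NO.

Answer: NO — after 9 steps the term is S(S(S(S(add(add(Z, S^4(Z)), add(Z, mul(Z, Z))))))), not yet normal

Working:
  start: add(add(S^4(Z), add(Z, S^4(Z))), add(Z, mul(Z, Z)))
  [1] add(S(add(SSSZ, add(Z, S^4(Z)))), add(Z, mul(Z, Z)))
  [2] S(add(add(SSSZ, add(Z, S^4(Z))), add(Z, mul(Z, Z))))
  [3] S(add(S(add(SSZ, add(Z, S^4(Z)))), add(Z, mul(Z, Z))))
  [4] S(S(add(add(SSZ, add(Z, S^4(Z))), add(Z, mul(Z, Z)))))
  [5] S(S(add(S(add(SZ, add(Z, S^4(Z)))), add(Z, mul(Z, Z)))))
  [6] S(S(S(add(add(SZ, add(Z, S^4(Z))), add(Z, mul(Z, Z))))))
  [7] S(S(S(add(S(add(Z, add(Z, S^4(Z)))), add(Z, mul(Z, Z))))))
  [8] S(S(S(S(add(add(Z, add(Z, S^4(Z))), add(Z, mul(Z, Z)))))))
  [9] S(S(S(S(add(add(Z, S^4(Z)), add(Z, mul(Z, Z)))))))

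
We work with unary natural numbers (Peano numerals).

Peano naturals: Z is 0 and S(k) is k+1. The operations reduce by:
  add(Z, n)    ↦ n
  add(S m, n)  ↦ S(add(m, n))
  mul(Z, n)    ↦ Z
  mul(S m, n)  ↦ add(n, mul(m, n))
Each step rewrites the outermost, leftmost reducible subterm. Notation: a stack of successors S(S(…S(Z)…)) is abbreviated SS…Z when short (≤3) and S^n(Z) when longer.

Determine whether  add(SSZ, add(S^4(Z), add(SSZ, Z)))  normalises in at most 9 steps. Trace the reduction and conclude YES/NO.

  start: add(SSZ, add(S^4(Z), add(SSZ, Z)))
  →1  S(add(SZ, add(S^4(Z), add(SSZ, Z))))
  →2  S(S(add(Z, add(S^4(Z), add(SSZ, Z)))))
  →3  S(S(add(S^4(Z), add(SSZ, Z))))
  →4  S(S(S(add(SSSZ, add(SSZ, Z)))))
  →5  S(S(S(S(add(SSZ, add(SSZ, Z))))))
  →6  S(S(S(S(S(add(SZ, add(SSZ, Z)))))))
  →7  S(S(S(S(S(S(add(Z, add(SSZ, Z))))))))
  →8  S(S(S(S(S(S(add(SSZ, Z)))))))
  →9  S(S(S(S(S(S(S(add(SZ, Z))))))))

Answer: NO — after 9 steps the term is S(S(S(S(S(S(S(add(SZ, Z)))))))), not yet normal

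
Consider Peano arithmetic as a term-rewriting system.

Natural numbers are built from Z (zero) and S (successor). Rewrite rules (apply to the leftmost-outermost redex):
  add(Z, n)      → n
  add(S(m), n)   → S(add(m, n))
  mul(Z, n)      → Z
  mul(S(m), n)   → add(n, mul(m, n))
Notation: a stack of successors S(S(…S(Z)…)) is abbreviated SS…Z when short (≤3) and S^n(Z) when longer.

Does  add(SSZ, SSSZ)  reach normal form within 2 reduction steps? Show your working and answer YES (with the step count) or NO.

Answer: NO — after 2 steps the term is S(S(add(Z, SSSZ))), not yet normal

Working:
  start: add(SSZ, SSSZ)
  [1] S(add(SZ, SSSZ))
  [2] S(S(add(Z, SSSZ)))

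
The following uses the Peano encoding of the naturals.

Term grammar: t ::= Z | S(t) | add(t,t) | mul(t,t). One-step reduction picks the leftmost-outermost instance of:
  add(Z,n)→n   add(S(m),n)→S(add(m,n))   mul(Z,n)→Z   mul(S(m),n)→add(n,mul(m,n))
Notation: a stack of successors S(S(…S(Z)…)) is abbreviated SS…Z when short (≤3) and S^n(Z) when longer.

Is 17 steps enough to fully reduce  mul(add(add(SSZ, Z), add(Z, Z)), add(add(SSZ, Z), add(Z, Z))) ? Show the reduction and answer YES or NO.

Answer: NO — after 17 steps the term is S(S(add(add(S(add(SZ, Z)), add(Z, Z)), mul(add(add(Z, Z), add(Z, Z)), add(add(SSZ, Z), add(Z, Z)))))), not yet normal

Working:
  start: mul(add(add(SSZ, Z), add(Z, Z)), add(add(SSZ, Z), add(Z, Z)))
  →1  mul(add(S(add(SZ, Z)), add(Z, Z)), add(add(SSZ, Z), add(Z, Z)))
  →2  mul(S(add(add(SZ, Z), add(Z, Z))), add(add(SSZ, Z), add(Z, Z)))
  →3  add(add(add(SSZ, Z), add(Z, Z)), mul(add(add(SZ, Z), add(Z, Z)), add(add(SSZ, Z), add(Z, Z))))
  →4  add(add(S(add(SZ, Z)), add(Z, Z)), mul(add(add(SZ, Z), add(Z, Z)), add(add(SSZ, Z), add(Z, Z))))
  →5  add(S(add(add(SZ, Z), add(Z, Z))), mul(add(add(SZ, Z), add(Z, Z)), add(add(SSZ, Z), add(Z, Z))))
  →6  S(add(add(add(SZ, Z), add(Z, Z)), mul(add(add(SZ, Z), add(Z, Z)), add(add(SSZ, Z), add(Z, Z)))))
  →7  S(add(add(S(add(Z, Z)), add(Z, Z)), mul(add(add(SZ, Z), add(Z, Z)), add(add(SSZ, Z), add(Z, Z)))))
  →8  S(add(S(add(add(Z, Z), add(Z, Z))), mul(add(add(SZ, Z), add(Z, Z)), add(add(SSZ, Z), add(Z, Z)))))
  →9  S(S(add(add(add(Z, Z), add(Z, Z)), mul(add(add(SZ, Z), add(Z, Z)), add(add(SSZ, Z), add(Z, Z))))))
  →10  S(S(add(add(Z, add(Z, Z)), mul(add(add(SZ, Z), add(Z, Z)), add(add(SSZ, Z), add(Z, Z))))))
  →11  S(S(add(add(Z, Z), mul(add(add(SZ, Z), add(Z, Z)), add(add(SSZ, Z), add(Z, Z))))))
  →12  S(S(add(Z, mul(add(add(SZ, Z), add(Z, Z)), add(add(SSZ, Z), add(Z, Z))))))
  →13  S(S(mul(add(add(SZ, Z), add(Z, Z)), add(add(SSZ, Z), add(Z, Z)))))
  →14  S(S(mul(add(S(add(Z, Z)), add(Z, Z)), add(add(SSZ, Z), add(Z, Z)))))
  →15  S(S(mul(S(add(add(Z, Z), add(Z, Z))), add(add(SSZ, Z), add(Z, Z)))))
  →16  S(S(add(add(add(SSZ, Z), add(Z, Z)), mul(add(add(Z, Z), add(Z, Z)), add(add(SSZ, Z), add(Z, Z))))))
  →17  S(S(add(add(S(add(SZ, Z)), add(Z, Z)), mul(add(add(Z, Z), add(Z, Z)), add(add(SSZ, Z), add(Z, Z))))))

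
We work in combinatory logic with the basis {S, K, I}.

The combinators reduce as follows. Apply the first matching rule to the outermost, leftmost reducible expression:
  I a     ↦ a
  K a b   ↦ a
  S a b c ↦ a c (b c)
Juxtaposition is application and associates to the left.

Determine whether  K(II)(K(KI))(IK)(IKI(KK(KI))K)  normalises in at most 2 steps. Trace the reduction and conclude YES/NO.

Answer: NO — after 2 steps the term is I(IK)(IKI(KK(KI))K), not yet normal

Reduction:
  start: K(II)(K(KI))(IK)(IKI(KK(KI))K)
  [1] II(IK)(IKI(KK(KI))K)
  [2] I(IK)(IKI(KK(KI))K)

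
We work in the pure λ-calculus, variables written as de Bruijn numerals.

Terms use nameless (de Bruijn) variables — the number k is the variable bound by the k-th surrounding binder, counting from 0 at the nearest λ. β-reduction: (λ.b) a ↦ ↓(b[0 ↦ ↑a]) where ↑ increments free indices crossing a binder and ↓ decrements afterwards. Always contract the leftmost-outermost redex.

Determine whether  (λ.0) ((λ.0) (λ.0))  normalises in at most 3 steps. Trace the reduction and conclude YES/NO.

  start: (λ.0) ((λ.0) (λ.0))
  step 1: (λ.0) (λ.0)
  step 2: λ.0

Answer: YES — reaches normal form λ.0 in 2 ≤ 3 steps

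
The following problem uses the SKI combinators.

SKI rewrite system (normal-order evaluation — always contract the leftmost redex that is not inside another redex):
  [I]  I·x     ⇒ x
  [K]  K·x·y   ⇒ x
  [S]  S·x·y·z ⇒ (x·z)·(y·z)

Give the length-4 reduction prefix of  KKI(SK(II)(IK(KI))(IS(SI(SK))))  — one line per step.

Answer: after 4 steps: K(K(KI)(IS(SI(SK))))

Reduction:
  start: KKI(SK(II)(IK(KI))(IS(SI(SK))))
  [1] K(SK(II)(IK(KI))(IS(SI(SK))))
  [2] K(K(IK(KI))(II(IK(KI)))(IS(SI(SK))))
  [3] K(IK(KI)(IS(SI(SK))))
  [4] K(K(KI)(IS(SI(SK))))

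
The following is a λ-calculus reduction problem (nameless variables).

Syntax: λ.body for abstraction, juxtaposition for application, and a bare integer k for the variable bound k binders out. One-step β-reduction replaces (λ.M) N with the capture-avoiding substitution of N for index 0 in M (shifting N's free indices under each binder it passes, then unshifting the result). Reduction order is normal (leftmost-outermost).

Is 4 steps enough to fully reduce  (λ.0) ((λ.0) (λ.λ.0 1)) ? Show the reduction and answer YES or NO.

  start: (λ.0) ((λ.0) (λ.λ.0 1))
  step 1: (λ.0) (λ.λ.0 1)
  step 2: λ.λ.0 1

Answer: YES — reaches normal form λ.λ.0 1 in 2 ≤ 4 steps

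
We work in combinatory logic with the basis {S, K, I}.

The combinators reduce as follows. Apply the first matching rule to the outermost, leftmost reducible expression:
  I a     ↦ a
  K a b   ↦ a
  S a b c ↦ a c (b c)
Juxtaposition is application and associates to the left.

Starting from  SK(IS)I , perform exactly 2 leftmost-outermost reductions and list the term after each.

  start: SK(IS)I
  step 1: KI(ISI)
  step 2: I

Answer: after 2 steps: I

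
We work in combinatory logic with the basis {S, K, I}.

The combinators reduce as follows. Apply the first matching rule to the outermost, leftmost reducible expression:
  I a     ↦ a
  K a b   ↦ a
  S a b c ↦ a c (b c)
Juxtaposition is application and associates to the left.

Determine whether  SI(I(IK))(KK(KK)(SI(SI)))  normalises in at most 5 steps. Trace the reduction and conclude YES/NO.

  start: SI(I(IK))(KK(KK)(SI(SI)))
  [1] I(KK(KK)(SI(SI)))(I(IK)(KK(KK)(SI(SI))))
  [2] KK(KK)(SI(SI))(I(IK)(KK(KK)(SI(SI))))
  [3] K(SI(SI))(I(IK)(KK(KK)(SI(SI))))
  [4] SI(SI)

Answer: YES — reaches normal form SI(SI) in 4 ≤ 5 steps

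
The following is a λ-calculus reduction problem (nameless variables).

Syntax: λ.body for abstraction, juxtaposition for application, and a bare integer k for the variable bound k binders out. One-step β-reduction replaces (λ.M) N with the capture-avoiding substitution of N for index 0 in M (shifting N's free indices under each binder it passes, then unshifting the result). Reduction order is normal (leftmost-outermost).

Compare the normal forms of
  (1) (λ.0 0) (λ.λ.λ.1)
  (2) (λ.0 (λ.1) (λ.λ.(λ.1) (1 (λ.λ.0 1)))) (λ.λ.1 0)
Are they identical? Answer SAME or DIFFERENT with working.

Term A:
  start: (λ.0 0) (λ.λ.λ.1)
  step 1: (λ.λ.λ.1) (λ.λ.λ.1)
  step 2: λ.λ.1

Term B:
  start: (λ.0 (λ.1) (λ.λ.(λ.1) (1 (λ.λ.0 1)))) (λ.λ.1 0)
  step 1: (λ.λ.1 0) (λ.λ.λ.1 0) (λ.λ.(λ.1) (1 (λ.λ.0 1)))
  step 2: (λ.(λ.λ.λ.1 0) 0) (λ.λ.(λ.1) (1 (λ.λ.0 1)))
  step 3: (λ.λ.λ.1 0) (λ.λ.(λ.1) (1 (λ.λ.0 1)))
  step 4: λ.λ.1 0

Answer: DIFFERENT — A ⇓ λ.λ.1, B ⇓ λ.λ.1 0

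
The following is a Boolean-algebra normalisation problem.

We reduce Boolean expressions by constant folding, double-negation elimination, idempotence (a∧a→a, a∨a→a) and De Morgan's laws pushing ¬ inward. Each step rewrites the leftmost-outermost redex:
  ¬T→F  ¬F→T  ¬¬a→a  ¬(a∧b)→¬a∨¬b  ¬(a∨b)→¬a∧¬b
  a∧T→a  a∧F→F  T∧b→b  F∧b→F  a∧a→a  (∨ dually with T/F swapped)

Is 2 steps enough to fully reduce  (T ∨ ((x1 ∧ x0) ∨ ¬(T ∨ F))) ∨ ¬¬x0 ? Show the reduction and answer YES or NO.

Answer: YES — reaches normal form T in 2 ≤ 2 steps

Derivation:
  start: (T ∨ ((x1 ∧ x0) ∨ ¬(T ∨ F))) ∨ ¬¬x0
  step 1: T ∨ ¬¬x0
  step 2: T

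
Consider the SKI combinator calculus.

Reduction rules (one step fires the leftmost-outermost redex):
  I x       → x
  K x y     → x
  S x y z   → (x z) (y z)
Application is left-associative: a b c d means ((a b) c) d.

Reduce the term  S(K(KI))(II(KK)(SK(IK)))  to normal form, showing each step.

Answer: normal form = S(K(KI))K  (in 3 steps)

Working:
  start: S(K(KI))(II(KK)(SK(IK)))
  [1] S(K(KI))(I(KK)(SK(IK)))
  [2] S(K(KI))(KK(SK(IK)))
  [3] S(K(KI))K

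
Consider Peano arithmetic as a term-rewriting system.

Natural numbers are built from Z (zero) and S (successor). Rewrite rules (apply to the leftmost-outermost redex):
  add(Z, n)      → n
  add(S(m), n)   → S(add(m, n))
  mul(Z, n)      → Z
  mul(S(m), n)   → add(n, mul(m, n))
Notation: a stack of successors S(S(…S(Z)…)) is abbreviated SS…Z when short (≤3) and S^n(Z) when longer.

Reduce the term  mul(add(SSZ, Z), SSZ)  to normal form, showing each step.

Answer: normal form = S^4(Z)  (in 12 steps)

Working:
  start: mul(add(SSZ, Z), SSZ)
  →1  mul(S(add(SZ, Z)), SSZ)
  →2  add(SSZ, mul(add(SZ, Z), SSZ))
  →3  S(add(SZ, mul(add(SZ, Z), SSZ)))
  →4  S(S(add(Z, mul(add(SZ, Z), SSZ))))
  →5  S(S(mul(add(SZ, Z), SSZ)))
  →6  S(S(mul(S(add(Z, Z)), SSZ)))
  →7  S(S(add(SSZ, mul(add(Z, Z), SSZ))))
  →8  S(S(S(add(SZ, mul(add(Z, Z), SSZ)))))
  →9  S(S(S(S(add(Z, mul(add(Z, Z), SSZ))))))
  →10  S(S(S(S(mul(add(Z, Z), SSZ)))))
  →11  S(S(S(S(mul(Z, SSZ)))))
  →12  S^4(Z)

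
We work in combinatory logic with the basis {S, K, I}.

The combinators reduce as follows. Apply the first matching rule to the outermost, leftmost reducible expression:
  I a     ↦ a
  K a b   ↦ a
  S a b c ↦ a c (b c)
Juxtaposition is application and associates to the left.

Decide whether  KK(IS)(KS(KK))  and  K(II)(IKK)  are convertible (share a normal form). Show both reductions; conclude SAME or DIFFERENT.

Term A:
  start: KK(IS)(KS(KK))
  →1  K(KS(KK))
  →2  KS

Term B:
  start: K(II)(IKK)
  →1  II
  →2  I

Answer: DIFFERENT — A ⇓ KS, B ⇓ I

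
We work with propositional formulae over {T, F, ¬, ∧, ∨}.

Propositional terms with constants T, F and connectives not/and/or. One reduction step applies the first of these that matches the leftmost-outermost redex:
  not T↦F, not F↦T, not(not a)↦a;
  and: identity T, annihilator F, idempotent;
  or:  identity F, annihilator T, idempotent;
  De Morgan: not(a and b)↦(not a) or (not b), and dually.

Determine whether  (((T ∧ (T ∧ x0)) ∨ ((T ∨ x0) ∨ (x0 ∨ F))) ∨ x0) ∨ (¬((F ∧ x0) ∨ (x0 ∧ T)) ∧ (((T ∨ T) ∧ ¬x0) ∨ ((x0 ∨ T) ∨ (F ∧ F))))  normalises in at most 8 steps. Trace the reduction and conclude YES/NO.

  start: (((T ∧ (T ∧ x0)) ∨ ((T ∨ x0) ∨ (x0 ∨ F))) ∨ x0) ∨ (¬((F ∧ x0) ∨ (x0 ∧ T)) ∧ (((T ∨ T) ∧ ¬x0) ∨ ((x0 ∨ T) ∨ (F ∧ F))))
  step 1: (((T ∧ x0) ∨ ((T ∨ x0) ∨ (x0 ∨ F))) ∨ x0) ∨ (¬((F ∧ x0) ∨ (x0 ∧ T)) ∧ (((T ∨ T) ∧ ¬x0) ∨ ((x0 ∨ T) ∨ (F ∧ F))))
  step 2: ((x0 ∨ ((T ∨ x0) ∨ (x0 ∨ F))) ∨ x0) ∨ (¬((F ∧ x0) ∨ (x0 ∧ T)) ∧ (((T ∨ T) ∧ ¬x0) ∨ ((x0 ∨ T) ∨ (F ∧ F))))
  step 3: ((x0 ∨ (T ∨ (x0 ∨ F))) ∨ x0) ∨ (¬((F ∧ x0) ∨ (x0 ∧ T)) ∧ (((T ∨ T) ∧ ¬x0) ∨ ((x0 ∨ T) ∨ (F ∧ F))))
  step 4: ((x0 ∨ T) ∨ x0) ∨ (¬((F ∧ x0) ∨ (x0 ∧ T)) ∧ (((T ∨ T) ∧ ¬x0) ∨ ((x0 ∨ T) ∨ (F ∧ F))))
  step 5: (T ∨ x0) ∨ (¬((F ∧ x0) ∨ (x0 ∧ T)) ∧ (((T ∨ T) ∧ ¬x0) ∨ ((x0 ∨ T) ∨ (F ∧ F))))
  step 6: T ∨ (¬((F ∧ x0) ∨ (x0 ∧ T)) ∧ (((T ∨ T) ∧ ¬x0) ∨ ((x0 ∨ T) ∨ (F ∧ F))))
  step 7: T

Answer: YES — reaches normal form T in 7 ≤ 8 steps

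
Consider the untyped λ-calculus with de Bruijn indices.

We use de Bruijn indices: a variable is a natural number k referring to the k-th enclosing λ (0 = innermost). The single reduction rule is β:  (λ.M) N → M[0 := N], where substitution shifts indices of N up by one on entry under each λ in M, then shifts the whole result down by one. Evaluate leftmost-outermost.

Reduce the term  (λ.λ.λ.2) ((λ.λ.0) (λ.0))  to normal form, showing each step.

  start: (λ.λ.λ.2) ((λ.λ.0) (λ.0))
  [1] λ.λ.(λ.λ.0) (λ.0)
  [2] λ.λ.λ.0

Answer: normal form = λ.λ.λ.0  (in 2 steps)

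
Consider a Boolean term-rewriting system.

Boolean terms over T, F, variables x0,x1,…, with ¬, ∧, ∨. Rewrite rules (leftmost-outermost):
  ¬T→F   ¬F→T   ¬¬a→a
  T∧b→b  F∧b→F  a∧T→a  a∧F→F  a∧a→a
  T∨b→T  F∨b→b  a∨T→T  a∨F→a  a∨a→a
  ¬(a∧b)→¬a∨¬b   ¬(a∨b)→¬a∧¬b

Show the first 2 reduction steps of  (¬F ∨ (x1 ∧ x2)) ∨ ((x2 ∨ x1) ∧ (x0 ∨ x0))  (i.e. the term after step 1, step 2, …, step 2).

Answer: after 2 steps: T ∨ ((x2 ∨ x1) ∧ (x0 ∨ x0))

Working:
  start: (¬F ∨ (x1 ∧ x2)) ∨ ((x2 ∨ x1) ∧ (x0 ∨ x0))
  →1  (T ∨ (x1 ∧ x2)) ∨ ((x2 ∨ x1) ∧ (x0 ∨ x0))
  →2  T ∨ ((x2 ∨ x1) ∧ (x0 ∨ x0))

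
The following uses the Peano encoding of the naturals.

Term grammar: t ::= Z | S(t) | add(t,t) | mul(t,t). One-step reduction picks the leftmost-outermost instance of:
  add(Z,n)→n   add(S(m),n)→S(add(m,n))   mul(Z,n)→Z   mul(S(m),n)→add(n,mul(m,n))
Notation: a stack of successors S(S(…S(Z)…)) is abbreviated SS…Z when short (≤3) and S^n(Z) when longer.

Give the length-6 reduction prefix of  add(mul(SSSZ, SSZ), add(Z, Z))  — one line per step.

Answer: after 6 steps: S(S(add(mul(SSZ, SSZ), add(Z, Z))))

Derivation:
  start: add(mul(SSSZ, SSZ), add(Z, Z))
  step 1: add(add(SSZ, mul(SSZ, SSZ)), add(Z, Z))
  step 2: add(S(add(SZ, mul(SSZ, SSZ))), add(Z, Z))
  step 3: S(add(add(SZ, mul(SSZ, SSZ)), add(Z, Z)))
  step 4: S(add(S(add(Z, mul(SSZ, SSZ))), add(Z, Z)))
  step 5: S(S(add(add(Z, mul(SSZ, SSZ)), add(Z, Z))))
  step 6: S(S(add(mul(SSZ, SSZ), add(Z, Z))))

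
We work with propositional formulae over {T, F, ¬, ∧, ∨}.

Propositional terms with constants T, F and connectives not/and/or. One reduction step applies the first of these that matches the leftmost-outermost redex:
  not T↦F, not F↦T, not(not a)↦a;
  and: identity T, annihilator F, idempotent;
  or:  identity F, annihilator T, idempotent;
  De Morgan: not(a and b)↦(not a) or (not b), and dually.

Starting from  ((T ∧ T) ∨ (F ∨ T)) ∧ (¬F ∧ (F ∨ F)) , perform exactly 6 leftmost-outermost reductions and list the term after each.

Answer: after 6 steps: F

Reduction:
  start: ((T ∧ T) ∨ (F ∨ T)) ∧ (¬F ∧ (F ∨ F))
  [1] (T ∨ (F ∨ T)) ∧ (¬F ∧ (F ∨ F))
  [2] T ∧ (¬F ∧ (F ∨ F))
  [3] ¬F ∧ (F ∨ F)
  [4] T ∧ (F ∨ F)
  [5] F ∨ F
  [6] F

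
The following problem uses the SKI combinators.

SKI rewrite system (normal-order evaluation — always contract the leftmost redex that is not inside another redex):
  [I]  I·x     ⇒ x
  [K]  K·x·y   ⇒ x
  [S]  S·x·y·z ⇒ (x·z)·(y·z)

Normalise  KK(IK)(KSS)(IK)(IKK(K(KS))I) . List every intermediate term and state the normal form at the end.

  start: KK(IK)(KSS)(IK)(IKK(K(KS))I)
  step 1: K(KSS)(IK)(IKK(K(KS))I)
  step 2: KSS(IKK(K(KS))I)
  step 3: S(IKK(K(KS))I)
  step 4: S(KK(K(KS))I)
  step 5: S(KI)

Answer: normal form = S(KI)  (in 5 steps)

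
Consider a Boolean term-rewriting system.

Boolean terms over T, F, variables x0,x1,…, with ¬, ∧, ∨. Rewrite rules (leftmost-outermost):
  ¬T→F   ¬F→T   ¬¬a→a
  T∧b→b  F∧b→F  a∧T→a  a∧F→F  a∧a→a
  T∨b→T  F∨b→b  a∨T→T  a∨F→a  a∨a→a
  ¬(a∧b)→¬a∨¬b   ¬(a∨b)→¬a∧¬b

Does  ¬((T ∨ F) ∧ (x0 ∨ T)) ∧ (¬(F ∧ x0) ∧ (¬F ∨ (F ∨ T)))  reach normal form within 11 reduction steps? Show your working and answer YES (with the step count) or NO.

  start: ¬((T ∨ F) ∧ (x0 ∨ T)) ∧ (¬(F ∧ x0) ∧ (¬F ∨ (F ∨ T)))
  [1] (¬(T ∨ F) ∨ ¬(x0 ∨ T)) ∧ (¬(F ∧ x0) ∧ (¬F ∨ (F ∨ T)))
  [2] ((¬T ∧ ¬F) ∨ ¬(x0 ∨ T)) ∧ (¬(F ∧ x0) ∧ (¬F ∨ (F ∨ T)))
  [3] ((F ∧ ¬F) ∨ ¬(x0 ∨ T)) ∧ (¬(F ∧ x0) ∧ (¬F ∨ (F ∨ T)))
  [4] (F ∨ ¬(x0 ∨ T)) ∧ (¬(F ∧ x0) ∧ (¬F ∨ (F ∨ T)))
  [5] ¬(x0 ∨ T) ∧ (¬(F ∧ x0) ∧ (¬F ∨ (F ∨ T)))
  [6] (¬x0 ∧ ¬T) ∧ (¬(F ∧ x0) ∧ (¬F ∨ (F ∨ T)))
  [7] (¬x0 ∧ F) ∧ (¬(F ∧ x0) ∧ (¬F ∨ (F ∨ T)))
  [8] F ∧ (¬(F ∧ x0) ∧ (¬F ∨ (F ∨ T)))
  [9] F

Answer: YES — reaches normal form F in 9 ≤ 11 steps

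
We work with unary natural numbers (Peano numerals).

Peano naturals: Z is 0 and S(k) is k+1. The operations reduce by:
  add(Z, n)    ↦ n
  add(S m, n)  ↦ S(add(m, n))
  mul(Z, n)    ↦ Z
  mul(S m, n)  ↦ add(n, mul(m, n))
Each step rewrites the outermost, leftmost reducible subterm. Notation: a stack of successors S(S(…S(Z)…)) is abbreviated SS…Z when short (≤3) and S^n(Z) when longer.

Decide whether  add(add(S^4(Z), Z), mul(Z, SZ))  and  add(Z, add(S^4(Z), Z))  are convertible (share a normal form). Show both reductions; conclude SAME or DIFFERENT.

Answer: SAME — A ⇓ S^4(Z), B ⇓ S^4(Z)

Reduction:
Term A:
  start: add(add(S^4(Z), Z), mul(Z, SZ))
  →1  add(S(add(SSSZ, Z)), mul(Z, SZ))
  →2  S(add(add(SSSZ, Z), mul(Z, SZ)))
  →3  S(add(S(add(SSZ, Z)), mul(Z, SZ)))
  →4  S(S(add(add(SSZ, Z), mul(Z, SZ))))
  →5  S(S(add(S(add(SZ, Z)), mul(Z, SZ))))
  →6  S(S(S(add(add(SZ, Z), mul(Z, SZ)))))
  →7  S(S(S(add(S(add(Z, Z)), mul(Z, SZ)))))
  →8  S(S(S(S(add(add(Z, Z), mul(Z, SZ))))))
  →9  S(S(S(S(add(Z, mul(Z, SZ))))))
  →10  S(S(S(S(mul(Z, SZ)))))
  →11  S^4(Z)

Term B:
  start: add(Z, add(S^4(Z), Z))
  →1  add(S^4(Z), Z)
  →2  S(add(SSSZ, Z))
  →3  S(S(add(SSZ, Z)))
  →4  S(S(S(add(SZ, Z))))
  →5  S(S(S(S(add(Z, Z)))))
  →6  S^4(Z)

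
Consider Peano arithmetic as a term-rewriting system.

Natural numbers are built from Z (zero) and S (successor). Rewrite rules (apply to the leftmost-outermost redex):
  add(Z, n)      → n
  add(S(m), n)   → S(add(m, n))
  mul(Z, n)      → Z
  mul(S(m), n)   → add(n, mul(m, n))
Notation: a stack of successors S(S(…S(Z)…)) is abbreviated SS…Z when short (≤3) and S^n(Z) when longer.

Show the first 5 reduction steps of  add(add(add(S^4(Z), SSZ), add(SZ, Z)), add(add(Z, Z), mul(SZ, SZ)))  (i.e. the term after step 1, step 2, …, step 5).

Answer: after 5 steps: S(add(S(add(add(SSZ, SSZ), add(SZ, Z))), add(add(Z, Z), mul(SZ, SZ))))

Working:
  start: add(add(add(S^4(Z), SSZ), add(SZ, Z)), add(add(Z, Z), mul(SZ, SZ)))
  →1  add(add(S(add(SSSZ, SSZ)), add(SZ, Z)), add(add(Z, Z), mul(SZ, SZ)))
  →2  add(S(add(add(SSSZ, SSZ), add(SZ, Z))), add(add(Z, Z), mul(SZ, SZ)))
  →3  S(add(add(add(SSSZ, SSZ), add(SZ, Z)), add(add(Z, Z), mul(SZ, SZ))))
  →4  S(add(add(S(add(SSZ, SSZ)), add(SZ, Z)), add(add(Z, Z), mul(SZ, SZ))))
  →5  S(add(S(add(add(SSZ, SSZ), add(SZ, Z))), add(add(Z, Z), mul(SZ, SZ))))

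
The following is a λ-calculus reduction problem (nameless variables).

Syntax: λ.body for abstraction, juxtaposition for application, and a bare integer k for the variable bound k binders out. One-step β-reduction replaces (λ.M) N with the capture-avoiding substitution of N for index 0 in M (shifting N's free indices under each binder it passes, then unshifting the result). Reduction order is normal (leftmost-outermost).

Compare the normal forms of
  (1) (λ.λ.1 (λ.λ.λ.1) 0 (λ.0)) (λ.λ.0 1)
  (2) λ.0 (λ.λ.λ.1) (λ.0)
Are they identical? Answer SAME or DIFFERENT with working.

Answer: SAME — A ⇓ λ.0 (λ.λ.λ.1) (λ.0), B ⇓ λ.0 (λ.λ.λ.1) (λ.0)

Derivation:
Term A:
  start: (λ.λ.1 (λ.λ.λ.1) 0 (λ.0)) (λ.λ.0 1)
  step 1: λ.(λ.λ.0 1) (λ.λ.λ.1) 0 (λ.0)
  step 2: λ.(λ.0 (λ.λ.λ.1)) 0 (λ.0)
  step 3: λ.0 (λ.λ.λ.1) (λ.0)

Term B:
  start: λ.0 (λ.λ.λ.1) (λ.0)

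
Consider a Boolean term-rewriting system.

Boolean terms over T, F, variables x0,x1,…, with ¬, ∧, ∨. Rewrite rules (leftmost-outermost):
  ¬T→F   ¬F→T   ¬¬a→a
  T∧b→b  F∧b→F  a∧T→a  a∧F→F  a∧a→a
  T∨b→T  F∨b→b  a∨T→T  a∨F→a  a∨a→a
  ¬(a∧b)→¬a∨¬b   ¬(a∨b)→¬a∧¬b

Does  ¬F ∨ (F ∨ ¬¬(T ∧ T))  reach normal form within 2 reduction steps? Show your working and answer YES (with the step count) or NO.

Answer: YES — reaches normal form T in 2 ≤ 2 steps

Derivation:
  start: ¬F ∨ (F ∨ ¬¬(T ∧ T))
  [1] T ∨ (F ∨ ¬¬(T ∧ T))
  [2] T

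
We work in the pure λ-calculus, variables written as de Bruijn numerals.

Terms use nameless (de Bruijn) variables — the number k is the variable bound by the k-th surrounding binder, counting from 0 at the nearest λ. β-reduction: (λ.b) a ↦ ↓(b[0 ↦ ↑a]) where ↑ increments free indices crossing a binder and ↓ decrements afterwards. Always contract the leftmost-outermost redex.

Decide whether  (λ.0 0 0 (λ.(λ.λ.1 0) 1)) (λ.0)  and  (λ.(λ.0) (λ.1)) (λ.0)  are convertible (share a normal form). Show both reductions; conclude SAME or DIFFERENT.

Term A:
  start: (λ.0 0 0 (λ.(λ.λ.1 0) 1)) (λ.0)
  step 1: (λ.0) (λ.0) (λ.0) (λ.(λ.λ.1 0) (λ.0))
  step 2: (λ.0) (λ.0) (λ.(λ.λ.1 0) (λ.0))
  step 3: (λ.0) (λ.(λ.λ.1 0) (λ.0))
  step 4: λ.(λ.λ.1 0) (λ.0)
  step 5: λ.λ.(λ.0) 0
  step 6: λ.λ.0

Term B:
  start: (λ.(λ.0) (λ.1)) (λ.0)
  step 1: (λ.0) (λ.λ.0)
  step 2: λ.λ.0

Answer: SAME — A ⇓ λ.λ.0, B ⇓ λ.λ.0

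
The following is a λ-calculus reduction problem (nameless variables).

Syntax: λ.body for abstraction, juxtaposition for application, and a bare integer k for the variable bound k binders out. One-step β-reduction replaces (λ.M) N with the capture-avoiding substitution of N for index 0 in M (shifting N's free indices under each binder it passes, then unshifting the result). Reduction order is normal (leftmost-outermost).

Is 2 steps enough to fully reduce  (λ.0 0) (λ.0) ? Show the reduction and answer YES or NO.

  start: (λ.0 0) (λ.0)
  step 1: (λ.0) (λ.0)
  step 2: λ.0

Answer: YES — reaches normal form λ.0 in 2 ≤ 2 steps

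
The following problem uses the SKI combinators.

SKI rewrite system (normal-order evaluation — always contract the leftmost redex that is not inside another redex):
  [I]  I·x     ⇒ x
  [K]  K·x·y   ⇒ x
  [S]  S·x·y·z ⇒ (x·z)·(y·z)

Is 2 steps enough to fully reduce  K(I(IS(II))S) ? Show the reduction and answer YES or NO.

Answer: NO — after 2 steps the term is K(S(II)S), not yet normal

Working:
  start: K(I(IS(II))S)
  [1] K(IS(II)S)
  [2] K(S(II)S)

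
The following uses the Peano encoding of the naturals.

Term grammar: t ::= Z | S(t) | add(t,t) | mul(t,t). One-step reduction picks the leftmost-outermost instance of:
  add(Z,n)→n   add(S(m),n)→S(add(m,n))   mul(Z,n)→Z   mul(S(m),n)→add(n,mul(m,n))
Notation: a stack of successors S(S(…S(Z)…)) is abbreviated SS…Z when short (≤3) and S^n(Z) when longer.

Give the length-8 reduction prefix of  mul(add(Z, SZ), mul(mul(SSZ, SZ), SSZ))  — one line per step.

Answer: after 8 steps: S(add(S(add(Z, mul(add(Z, mul(SZ, SZ)), SSZ))), mul(Z, mul(mul(SSZ, SZ), SSZ))))

Reduction:
  start: mul(add(Z, SZ), mul(mul(SSZ, SZ), SSZ))
  step 1: mul(SZ, mul(mul(SSZ, SZ), SSZ))
  step 2: add(mul(mul(SSZ, SZ), SSZ), mul(Z, mul(mul(SSZ, SZ), SSZ)))
  step 3: add(mul(add(SZ, mul(SZ, SZ)), SSZ), mul(Z, mul(mul(SSZ, SZ), SSZ)))
  step 4: add(mul(S(add(Z, mul(SZ, SZ))), SSZ), mul(Z, mul(mul(SSZ, SZ), SSZ)))
  step 5: add(add(SSZ, mul(add(Z, mul(SZ, SZ)), SSZ)), mul(Z, mul(mul(SSZ, SZ), SSZ)))
  step 6: add(S(add(SZ, mul(add(Z, mul(SZ, SZ)), SSZ))), mul(Z, mul(mul(SSZ, SZ), SSZ)))
  step 7: S(add(add(SZ, mul(add(Z, mul(SZ, SZ)), SSZ)), mul(Z, mul(mul(SSZ, SZ), SSZ))))
  step 8: S(add(S(add(Z, mul(add(Z, mul(SZ, SZ)), SSZ))), mul(Z, mul(mul(SSZ, SZ), SSZ))))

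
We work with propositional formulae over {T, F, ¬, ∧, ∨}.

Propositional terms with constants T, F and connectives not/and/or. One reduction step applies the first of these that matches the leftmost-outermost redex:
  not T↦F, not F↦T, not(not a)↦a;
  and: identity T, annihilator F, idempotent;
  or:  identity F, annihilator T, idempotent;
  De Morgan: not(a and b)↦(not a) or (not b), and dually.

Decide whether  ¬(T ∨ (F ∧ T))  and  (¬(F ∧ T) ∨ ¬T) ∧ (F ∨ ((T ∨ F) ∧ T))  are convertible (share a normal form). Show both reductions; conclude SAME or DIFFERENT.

Answer: DIFFERENT — A ⇓ F, B ⇓ T

Reduction:
Term A:
  start: ¬(T ∨ (F ∧ T))
  →1  ¬T ∧ ¬(F ∧ T)
  →2  F ∧ ¬(F ∧ T)
  →3  F

Term B:
  start: (¬(F ∧ T) ∨ ¬T) ∧ (F ∨ ((T ∨ F) ∧ T))
  →1  ((¬F ∨ ¬T) ∨ ¬T) ∧ (F ∨ ((T ∨ F) ∧ T))
  →2  ((T ∨ ¬T) ∨ ¬T) ∧ (F ∨ ((T ∨ F) ∧ T))
  →3  (T ∨ ¬T) ∧ (F ∨ ((T ∨ F) ∧ T))
  →4  T ∧ (F ∨ ((T ∨ F) ∧ T))
  →5  F ∨ ((T ∨ F) ∧ T)
  →6  (T ∨ F) ∧ T
  →7  T ∨ F
  →8  T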